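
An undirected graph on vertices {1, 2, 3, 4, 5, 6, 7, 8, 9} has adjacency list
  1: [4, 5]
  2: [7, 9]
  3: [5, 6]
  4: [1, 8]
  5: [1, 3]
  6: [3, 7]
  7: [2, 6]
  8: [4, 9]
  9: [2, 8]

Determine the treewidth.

A width-2 tree decomposition is:
Bags: B1 = {4, 8, 9}  B2 = {1, 4, 9}  B3 = {1, 5, 9}  B4 = {3, 5, 9}  B5 = {3, 6, 9}  B6 = {6, 7, 9}  B7 = {2, 7, 9}
Tree: B1–B2, B2–B3, B3–B4, B4–B5, B5–B6, B6–B7
Every bag has size at most 3, so the width is 3 − 1 = 2 and tw(G) ≤ 2. The edges 9–8–4–1–5–3–6–7–2–9 form a cycle, so G is not a tree and its treewidth is at least 2. Hence tw(G) = 2 exactly.

2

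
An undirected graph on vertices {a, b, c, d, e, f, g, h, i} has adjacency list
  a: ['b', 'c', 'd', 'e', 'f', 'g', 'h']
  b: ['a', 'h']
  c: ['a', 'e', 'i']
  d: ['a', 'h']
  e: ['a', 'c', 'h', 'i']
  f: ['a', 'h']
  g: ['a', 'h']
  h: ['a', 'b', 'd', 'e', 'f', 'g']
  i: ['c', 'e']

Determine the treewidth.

2

A width-2 tree decomposition is:
Bags: B1 = {a, g, h}  B2 = {a, b, h}  B3 = {a, e, h}  B4 = {a, c, e}  B5 = {a, d, h}  B6 = {c, e, i}  B7 = {a, f, h}
Tree: B1–B2, B1–B3, B3–B4, B3–B5, B4–B6, B3–B7
The largest bag has 3 vertices, giving width 2; this decomposition certifies tw(G) ≤ 2. For the lower bound, the 3 vertices {a, d, h} are pairwise adjacent, and any tree decomposition puts a clique entirely inside one bag — forcing width ≥ 2. Combining the bounds, tw(G) = 2.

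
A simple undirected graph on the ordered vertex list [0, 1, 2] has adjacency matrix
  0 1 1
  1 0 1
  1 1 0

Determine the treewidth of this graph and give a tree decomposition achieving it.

Treewidth 2.
Bags: B1 = {0, 1, 2}
Tree: (single bag)

With just one bag of size 3, the width is 3 − 1 = 2, so tw(G) ≤ 2. For the lower bound, the 3 vertices {0, 1, 2} are pairwise adjacent, and any tree decomposition puts a clique entirely inside one bag — forcing width ≥ 2. Therefore the treewidth is 2.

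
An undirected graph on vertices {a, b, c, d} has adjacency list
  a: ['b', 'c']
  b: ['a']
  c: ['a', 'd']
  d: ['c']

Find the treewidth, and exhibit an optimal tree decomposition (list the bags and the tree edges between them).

Treewidth 1.
One optimal decomposition is:
Bags: B1 = {a, b}  B2 = {a, c}  B3 = {c, d}
Tree: B1–B2, B2–B3

Every bag has size at most 2, so the width is 2 − 1 = 1 and tw(G) ≤ 1. Any graph with an edge has treewidth ≥ 1, and G has the edge b–a. Combining the bounds, tw(G) = 1.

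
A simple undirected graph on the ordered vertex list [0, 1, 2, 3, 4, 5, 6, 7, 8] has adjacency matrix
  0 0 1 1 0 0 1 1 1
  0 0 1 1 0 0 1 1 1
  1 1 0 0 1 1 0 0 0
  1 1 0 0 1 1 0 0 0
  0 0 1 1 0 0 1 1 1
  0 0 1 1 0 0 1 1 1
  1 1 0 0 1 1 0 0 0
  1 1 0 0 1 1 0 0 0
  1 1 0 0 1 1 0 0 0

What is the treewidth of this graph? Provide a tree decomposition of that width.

Treewidth 4.
One such decomposition:
Bags: B1 = {0, 1, 4, 5, 6}  B2 = {0, 1, 2, 4, 5}  B3 = {0, 1, 4, 5, 7}  B4 = {0, 1, 4, 5, 8}  B5 = {0, 1, 3, 4, 5}
Tree: B1–B2, B2–B3, B3–B4, B4–B5

Every bag has size at most 5, so the width is 5 − 1 = 4 and tw(G) ≤ 4. For the lower bound: the 5 vertex sets {0,6}, {2,5}, {1,7}, {4}, {8} are disjoint, each induces a connected subgraph, and every pair is joined by at least one edge of G. Contracting each set to a single vertex therefore yields K_{5} as a minor, and since treewidth is minor-monotone, tw(G) ≥ tw(K_{5}) = 4. Hence tw(G) = 4 exactly.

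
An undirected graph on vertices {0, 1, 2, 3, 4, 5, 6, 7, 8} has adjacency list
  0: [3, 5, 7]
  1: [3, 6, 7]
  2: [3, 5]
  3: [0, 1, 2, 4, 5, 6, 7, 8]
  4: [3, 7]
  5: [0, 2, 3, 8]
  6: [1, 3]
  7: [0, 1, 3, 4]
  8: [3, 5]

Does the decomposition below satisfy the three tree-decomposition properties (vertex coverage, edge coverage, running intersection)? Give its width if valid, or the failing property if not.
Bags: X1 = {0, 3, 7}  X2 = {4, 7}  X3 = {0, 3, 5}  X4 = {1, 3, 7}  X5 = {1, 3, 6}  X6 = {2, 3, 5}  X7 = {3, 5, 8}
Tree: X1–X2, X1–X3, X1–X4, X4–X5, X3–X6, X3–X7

A tree decomposition must satisfy three properties: every vertex lies in some bag; for every edge, both endpoints lie together in some bag; and for every vertex, the bags containing it form a connected subtree. Here edge (3,4) lies in no bag, so the decomposition is invalid.

No — edge (3,4) lies in no bag.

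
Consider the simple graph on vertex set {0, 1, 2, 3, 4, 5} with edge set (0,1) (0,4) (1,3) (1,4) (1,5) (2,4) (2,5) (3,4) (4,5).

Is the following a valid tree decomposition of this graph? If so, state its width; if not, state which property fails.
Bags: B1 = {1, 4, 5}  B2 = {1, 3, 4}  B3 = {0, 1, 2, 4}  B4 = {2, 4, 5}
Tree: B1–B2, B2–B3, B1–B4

A tree decomposition must satisfy three properties: every vertex lies in some bag; for every edge, both endpoints lie together in some bag; and for every vertex, the bags containing it form a connected subtree. Here bags containing vertex 2 are not connected in the tree, so the decomposition is invalid.

No — bags containing vertex 2 are not connected in the tree.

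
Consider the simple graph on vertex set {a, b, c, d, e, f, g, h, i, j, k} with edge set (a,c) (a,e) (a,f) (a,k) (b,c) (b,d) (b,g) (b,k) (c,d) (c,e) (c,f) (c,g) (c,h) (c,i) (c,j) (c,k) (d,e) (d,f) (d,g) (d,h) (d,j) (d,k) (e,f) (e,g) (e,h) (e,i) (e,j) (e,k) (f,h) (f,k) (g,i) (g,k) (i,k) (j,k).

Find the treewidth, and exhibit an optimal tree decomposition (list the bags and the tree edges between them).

Every bag has size at most 5, so the width is 5 − 1 = 4 and tw(G) ≤ 4. Conversely, {c, d, e, f, h} is a clique of size 5, and the vertices of any clique must share a bag in every tree decomposition; so some bag has ≥ 5 vertices and tw(G) ≥ 4. Therefore the treewidth is 4.

Treewidth 4.
Bags: B1 = {c, d, e, f, h}  B2 = {c, d, e, f, k}  B3 = {c, d, e, g, k}  B4 = {c, e, g, i, k}  B5 = {b, c, d, g, k}  B6 = {c, d, e, j, k}  B7 = {a, c, e, f, k}
Tree: B1–B2, B2–B3, B3–B4, B3–B5, B3–B6, B2–B7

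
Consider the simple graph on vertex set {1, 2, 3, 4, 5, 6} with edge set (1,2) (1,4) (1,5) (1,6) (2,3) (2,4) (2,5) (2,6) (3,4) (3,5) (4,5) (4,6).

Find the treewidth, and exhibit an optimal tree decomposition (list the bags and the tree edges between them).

Every bag has size at most 4, so the width is 4 − 1 = 3 and tw(G) ≤ 3. On the other hand G contains the 4-clique {1, 2, 4, 5}. A clique must lie in a single bag of any decomposition, so no decomposition can have width below 3. Combining the bounds, tw(G) = 3.

Treewidth 3.
One such decomposition:
Bags: B1 = {2, 3, 4, 5}  B2 = {1, 2, 4, 5}  B3 = {1, 2, 4, 6}
Tree: B1–B2, B2–B3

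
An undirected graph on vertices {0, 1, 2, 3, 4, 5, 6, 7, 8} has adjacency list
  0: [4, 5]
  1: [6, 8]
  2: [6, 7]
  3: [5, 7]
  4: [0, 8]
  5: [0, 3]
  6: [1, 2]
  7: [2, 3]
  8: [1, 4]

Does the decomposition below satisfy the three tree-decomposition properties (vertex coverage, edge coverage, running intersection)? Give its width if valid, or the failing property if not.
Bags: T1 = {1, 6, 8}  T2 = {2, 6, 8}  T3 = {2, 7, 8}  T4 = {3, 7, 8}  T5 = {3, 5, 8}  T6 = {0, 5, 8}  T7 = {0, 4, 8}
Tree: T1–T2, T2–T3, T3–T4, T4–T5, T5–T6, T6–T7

Every vertex of G appears in some bag (union = {0, 1, 2, 3, 4, 5, 6, 7, 8}); every edge is covered by a bag; and for each vertex v the set of bags containing v is connected in the bag tree. The decomposition is therefore valid. The largest bag has 3 vertices, so the width is 2.

Yes; width 2.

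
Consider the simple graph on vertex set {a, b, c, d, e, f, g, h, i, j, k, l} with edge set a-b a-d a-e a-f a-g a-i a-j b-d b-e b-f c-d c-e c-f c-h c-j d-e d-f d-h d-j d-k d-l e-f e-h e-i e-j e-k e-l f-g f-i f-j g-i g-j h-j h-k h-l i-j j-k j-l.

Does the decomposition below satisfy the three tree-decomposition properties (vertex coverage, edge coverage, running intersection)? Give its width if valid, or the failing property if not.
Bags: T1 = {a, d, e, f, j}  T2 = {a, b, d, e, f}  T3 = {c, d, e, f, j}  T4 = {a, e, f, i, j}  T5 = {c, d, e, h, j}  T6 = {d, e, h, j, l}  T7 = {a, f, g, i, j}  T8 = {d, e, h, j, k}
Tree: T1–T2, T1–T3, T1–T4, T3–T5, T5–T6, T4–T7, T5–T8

Every vertex of G appears in some bag (union = {a, b, c, d, e, f, g, h, i, j, k, l}); every edge is covered by a bag; and for each vertex v the set of bags containing v is connected in the bag tree. The decomposition is therefore valid. The largest bag has 5 vertices, so the width is 4.

Yes; width 4.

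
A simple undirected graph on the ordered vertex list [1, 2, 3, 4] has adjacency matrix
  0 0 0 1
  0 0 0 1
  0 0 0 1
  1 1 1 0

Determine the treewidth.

1

A width-1 tree decomposition is:
Bags: B1 = {3, 4}  B2 = {1, 4}  B3 = {2, 4}
Tree: B1–B2, B1–B3
The largest bag has 2 vertices, giving width 1; this decomposition certifies tw(G) ≤ 1. Any graph with an edge has treewidth ≥ 1, and G has the edge 3–4. Therefore the treewidth is 1.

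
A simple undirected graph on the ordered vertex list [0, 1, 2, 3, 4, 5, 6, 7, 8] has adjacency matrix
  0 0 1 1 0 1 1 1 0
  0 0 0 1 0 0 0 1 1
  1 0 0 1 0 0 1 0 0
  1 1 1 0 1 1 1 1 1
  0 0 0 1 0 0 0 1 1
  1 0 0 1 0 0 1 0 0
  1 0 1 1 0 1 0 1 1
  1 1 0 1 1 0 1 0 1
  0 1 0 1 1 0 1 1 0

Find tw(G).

A width-3 tree decomposition is:
Bags: B1 = {3, 6, 7, 8}  B2 = {0, 3, 6, 7}  B3 = {0, 3, 5, 6}  B4 = {1, 3, 7, 8}  B5 = {3, 4, 7, 8}  B6 = {0, 2, 3, 6}
Tree: B1–B2, B2–B3, B1–B4, B4–B5, B2–B6
Each bag holds 4 vertices, so the decomposition has width 3, which upper-bounds the treewidth. Conversely, {1, 3, 7, 8} is a clique of size 4, and the vertices of any clique must share a bag in every tree decomposition; so some bag has ≥ 4 vertices and tw(G) ≥ 3. Combining the bounds, tw(G) = 3.

3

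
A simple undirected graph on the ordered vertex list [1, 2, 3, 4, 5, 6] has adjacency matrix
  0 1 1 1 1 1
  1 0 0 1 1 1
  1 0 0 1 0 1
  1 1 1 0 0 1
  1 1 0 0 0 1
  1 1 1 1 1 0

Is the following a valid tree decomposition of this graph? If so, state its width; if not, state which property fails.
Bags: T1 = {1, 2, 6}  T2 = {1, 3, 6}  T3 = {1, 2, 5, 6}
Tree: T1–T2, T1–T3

No — vertex 4 appears in no bag.

A tree decomposition must satisfy three properties: every vertex lies in some bag; for every edge, both endpoints lie together in some bag; and for every vertex, the bags containing it form a connected subtree. Here vertex 4 appears in no bag, so the decomposition is invalid.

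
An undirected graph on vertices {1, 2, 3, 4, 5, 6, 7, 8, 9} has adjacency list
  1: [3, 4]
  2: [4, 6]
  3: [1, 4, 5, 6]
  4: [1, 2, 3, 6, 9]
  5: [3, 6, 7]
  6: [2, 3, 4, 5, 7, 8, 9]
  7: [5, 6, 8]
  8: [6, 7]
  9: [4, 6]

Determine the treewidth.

2

A width-2 tree decomposition is:
Bags: B1 = {1, 3, 4}  B2 = {3, 4, 6}  B3 = {3, 5, 6}  B4 = {2, 4, 6}  B5 = {5, 6, 7}  B6 = {4, 6, 9}  B7 = {6, 7, 8}
Tree: B1–B2, B2–B3, B2–B4, B3–B5, B4–B6, B5–B7
Each bag holds 3 vertices, so the decomposition has width 2, which upper-bounds the treewidth. Conversely, {1, 3, 4} is a clique of size 3, and the vertices of any clique must share a bag in every tree decomposition; so some bag has ≥ 3 vertices and tw(G) ≥ 2. Combining the bounds, tw(G) = 2.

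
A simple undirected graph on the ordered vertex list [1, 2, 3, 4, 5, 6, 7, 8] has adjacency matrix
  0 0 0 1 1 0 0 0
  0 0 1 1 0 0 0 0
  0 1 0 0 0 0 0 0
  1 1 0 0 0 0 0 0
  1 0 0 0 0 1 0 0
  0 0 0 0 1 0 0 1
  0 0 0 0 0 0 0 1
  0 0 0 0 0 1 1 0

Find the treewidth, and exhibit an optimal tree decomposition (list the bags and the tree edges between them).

The largest bag has 2 vertices, giving width 1; this decomposition certifies tw(G) ≤ 1. Any graph with an edge has treewidth ≥ 1, and G has the edge 7–8. Hence tw(G) = 1 exactly.

Treewidth 1.
One optimal decomposition is:
Bags: B1 = {7, 8}  B2 = {6, 8}  B3 = {5, 6}  B4 = {1, 5}  B5 = {1, 4}  B6 = {2, 4}  B7 = {2, 3}
Tree: B1–B2, B2–B3, B3–B4, B4–B5, B5–B6, B6–B7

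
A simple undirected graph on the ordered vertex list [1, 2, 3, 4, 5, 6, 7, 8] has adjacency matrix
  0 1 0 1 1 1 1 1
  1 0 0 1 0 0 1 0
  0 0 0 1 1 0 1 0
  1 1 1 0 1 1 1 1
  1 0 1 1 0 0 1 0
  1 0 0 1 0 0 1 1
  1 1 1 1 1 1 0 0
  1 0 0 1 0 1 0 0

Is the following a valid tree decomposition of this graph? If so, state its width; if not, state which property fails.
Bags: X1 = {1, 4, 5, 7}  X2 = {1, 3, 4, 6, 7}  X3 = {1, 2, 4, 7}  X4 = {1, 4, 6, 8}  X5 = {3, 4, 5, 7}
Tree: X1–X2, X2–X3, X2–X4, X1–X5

A tree decomposition must satisfy three properties: every vertex lies in some bag; for every edge, both endpoints lie together in some bag; and for every vertex, the bags containing it form a connected subtree. Here bags containing vertex 3 are not connected in the tree, so the decomposition is invalid.

No — bags containing vertex 3 are not connected in the tree.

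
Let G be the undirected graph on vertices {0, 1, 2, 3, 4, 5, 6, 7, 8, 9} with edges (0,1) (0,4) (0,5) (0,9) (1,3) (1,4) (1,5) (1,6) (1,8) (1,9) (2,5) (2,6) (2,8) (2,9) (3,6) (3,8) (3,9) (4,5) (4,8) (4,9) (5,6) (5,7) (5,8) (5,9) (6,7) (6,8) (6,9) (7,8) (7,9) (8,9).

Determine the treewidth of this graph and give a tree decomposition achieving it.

Every bag has size at most 5, so the width is 5 − 1 = 4 and tw(G) ≤ 4. On the other hand G contains the 5-clique {1, 3, 6, 8, 9}. A clique must lie in a single bag of any decomposition, so no decomposition can have width below 4. Hence tw(G) = 4 exactly.

Treewidth 4.
One such decomposition:
Bags: B1 = {1, 5, 6, 8, 9}  B2 = {2, 5, 6, 8, 9}  B3 = {1, 4, 5, 8, 9}  B4 = {1, 3, 6, 8, 9}  B5 = {0, 1, 4, 5, 9}  B6 = {5, 6, 7, 8, 9}
Tree: B1–B2, B1–B3, B1–B4, B3–B5, B2–B6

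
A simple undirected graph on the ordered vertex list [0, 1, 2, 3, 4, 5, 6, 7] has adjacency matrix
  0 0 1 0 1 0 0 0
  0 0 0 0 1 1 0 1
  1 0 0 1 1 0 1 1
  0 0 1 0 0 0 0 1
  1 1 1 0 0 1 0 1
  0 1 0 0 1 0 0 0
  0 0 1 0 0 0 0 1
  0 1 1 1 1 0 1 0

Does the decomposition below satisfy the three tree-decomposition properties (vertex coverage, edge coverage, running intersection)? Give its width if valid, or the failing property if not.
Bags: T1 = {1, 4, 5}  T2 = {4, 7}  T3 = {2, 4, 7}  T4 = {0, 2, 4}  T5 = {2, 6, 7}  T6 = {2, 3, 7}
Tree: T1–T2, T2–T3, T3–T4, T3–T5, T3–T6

A tree decomposition must satisfy three properties: every vertex lies in some bag; for every edge, both endpoints lie together in some bag; and for every vertex, the bags containing it form a connected subtree. Here edge (1,7) lies in no bag, so the decomposition is invalid.

No — edge (1,7) lies in no bag.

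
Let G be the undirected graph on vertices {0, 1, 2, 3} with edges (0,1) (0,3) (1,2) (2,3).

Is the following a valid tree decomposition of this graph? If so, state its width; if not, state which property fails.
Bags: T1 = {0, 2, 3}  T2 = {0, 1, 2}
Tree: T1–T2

Vertex coverage: the bags together contain {0, 1, 2, 3}, the full vertex set. Edge coverage: each edge of G has both endpoints in at least one bag. Running intersection: for every vertex, the bags containing it form a connected subtree. All three properties hold, so this is a valid tree decomposition of width max|bag| − 1 = 2, and hence tw(G) ≤ 2.

Yes; width 2.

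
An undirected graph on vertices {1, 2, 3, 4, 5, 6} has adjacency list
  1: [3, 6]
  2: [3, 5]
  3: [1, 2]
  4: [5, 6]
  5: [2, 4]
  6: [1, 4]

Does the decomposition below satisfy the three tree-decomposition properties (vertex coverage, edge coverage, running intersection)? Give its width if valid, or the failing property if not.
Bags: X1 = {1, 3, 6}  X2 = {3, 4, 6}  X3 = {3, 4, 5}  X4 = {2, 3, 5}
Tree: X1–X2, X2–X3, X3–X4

Every vertex of G appears in some bag (union = {1, 2, 3, 4, 5, 6}); every edge is covered by a bag; and for each vertex v the set of bags containing v is connected in the bag tree. The decomposition is therefore valid. The largest bag has 3 vertices, so the width is 2.

Yes; width 2.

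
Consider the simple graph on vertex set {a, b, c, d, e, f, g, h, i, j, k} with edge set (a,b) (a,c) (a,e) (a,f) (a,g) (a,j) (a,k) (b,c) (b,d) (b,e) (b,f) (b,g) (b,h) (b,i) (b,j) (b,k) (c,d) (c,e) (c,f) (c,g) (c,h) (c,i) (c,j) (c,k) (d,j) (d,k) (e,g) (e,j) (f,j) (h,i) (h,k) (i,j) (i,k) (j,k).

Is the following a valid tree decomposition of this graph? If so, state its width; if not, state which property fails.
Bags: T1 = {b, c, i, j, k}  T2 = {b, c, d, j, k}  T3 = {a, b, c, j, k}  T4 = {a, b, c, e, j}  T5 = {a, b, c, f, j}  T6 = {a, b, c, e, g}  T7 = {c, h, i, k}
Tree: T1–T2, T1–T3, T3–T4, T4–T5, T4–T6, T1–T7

No — edge (b,h) lies in no bag.

A tree decomposition must satisfy three properties: every vertex lies in some bag; for every edge, both endpoints lie together in some bag; and for every vertex, the bags containing it form a connected subtree. Here edge (b,h) lies in no bag, so the decomposition is invalid.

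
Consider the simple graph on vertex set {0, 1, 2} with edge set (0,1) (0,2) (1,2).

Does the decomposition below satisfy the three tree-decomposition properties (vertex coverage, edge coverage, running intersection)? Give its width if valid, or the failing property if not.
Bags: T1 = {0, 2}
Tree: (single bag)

No — vertex 1 appears in no bag.

A tree decomposition must satisfy three properties: every vertex lies in some bag; for every edge, both endpoints lie together in some bag; and for every vertex, the bags containing it form a connected subtree. Here vertex 1 appears in no bag, so the decomposition is invalid.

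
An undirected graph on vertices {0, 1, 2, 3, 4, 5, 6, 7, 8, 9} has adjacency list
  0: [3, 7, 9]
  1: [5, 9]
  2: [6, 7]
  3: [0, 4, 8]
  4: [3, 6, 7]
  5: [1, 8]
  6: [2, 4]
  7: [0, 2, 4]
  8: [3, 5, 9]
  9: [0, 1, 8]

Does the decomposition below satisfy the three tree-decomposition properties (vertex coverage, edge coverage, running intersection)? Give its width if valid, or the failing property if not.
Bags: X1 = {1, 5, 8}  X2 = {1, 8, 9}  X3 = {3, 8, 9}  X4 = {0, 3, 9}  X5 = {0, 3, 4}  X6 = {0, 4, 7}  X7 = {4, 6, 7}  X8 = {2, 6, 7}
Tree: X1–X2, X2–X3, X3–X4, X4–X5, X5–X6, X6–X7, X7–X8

Checking the three conditions: (i) the bags cover all of {0, 1, 2, 3, 4, 5, 6, 7, 8, 9}; (ii) for each edge, some bag contains both endpoints; (iii) the bags containing any fixed vertex form a subtree. All hold, so the decomposition is valid with width 3 − 1 = 2.

Yes; width 2.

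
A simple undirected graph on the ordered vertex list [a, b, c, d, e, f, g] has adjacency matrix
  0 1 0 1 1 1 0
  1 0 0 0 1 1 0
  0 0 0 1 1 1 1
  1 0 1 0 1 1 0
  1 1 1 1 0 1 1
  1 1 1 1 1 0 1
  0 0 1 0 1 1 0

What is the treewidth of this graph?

A width-3 tree decomposition is:
Bags: B1 = {c, d, e, f}  B2 = {a, d, e, f}  B3 = {c, e, f, g}  B4 = {a, b, e, f}
Tree: B1–B2, B1–B3, B2–B4
The largest bag has 4 vertices, giving width 3; this decomposition certifies tw(G) ≤ 3. On the other hand G contains the 4-clique {c, d, e, f}. A clique must lie in a single bag of any decomposition, so no decomposition can have width below 3. Hence tw(G) = 3 exactly.

3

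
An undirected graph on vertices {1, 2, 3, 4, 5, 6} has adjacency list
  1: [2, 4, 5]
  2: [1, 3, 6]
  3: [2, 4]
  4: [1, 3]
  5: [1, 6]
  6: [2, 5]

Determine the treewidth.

A width-2 tree decomposition is:
Bags: B1 = {2, 5, 6}  B2 = {1, 2, 5}  B3 = {1, 2, 3}  B4 = {1, 3, 4}
Tree: B1–B2, B2–B3, B3–B4
The largest bag has 3 vertices, giving width 2; this decomposition certifies tw(G) ≤ 2. For the lower bound, G contains the cycle 6–5–1–2–6, so G is not a forest; only forests have treewidth ≤ 1, hence tw(G) ≥ 2. Therefore the treewidth is 2.

2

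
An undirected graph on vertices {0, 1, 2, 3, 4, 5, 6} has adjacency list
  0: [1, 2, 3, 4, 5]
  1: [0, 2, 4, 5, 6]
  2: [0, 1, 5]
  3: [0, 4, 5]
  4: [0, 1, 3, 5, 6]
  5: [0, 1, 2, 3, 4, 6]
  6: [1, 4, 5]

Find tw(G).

3

A width-3 tree decomposition is:
Bags: B1 = {0, 3, 4, 5}  B2 = {0, 1, 4, 5}  B3 = {1, 4, 5, 6}  B4 = {0, 1, 2, 5}
Tree: B1–B2, B2–B3, B2–B4
Each bag holds 4 vertices, so the decomposition has width 3, which upper-bounds the treewidth. Conversely, {0, 1, 2, 5} is a clique of size 4, and the vertices of any clique must share a bag in every tree decomposition; so some bag has ≥ 4 vertices and tw(G) ≥ 3. Hence tw(G) = 3 exactly.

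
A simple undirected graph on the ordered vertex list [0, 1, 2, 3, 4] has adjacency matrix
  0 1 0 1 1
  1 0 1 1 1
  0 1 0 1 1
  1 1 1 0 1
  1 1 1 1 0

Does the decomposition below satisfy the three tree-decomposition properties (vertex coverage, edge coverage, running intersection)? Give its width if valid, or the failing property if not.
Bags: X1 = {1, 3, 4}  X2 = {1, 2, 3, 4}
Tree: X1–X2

No — vertex 0 appears in no bag.

A tree decomposition must satisfy three properties: every vertex lies in some bag; for every edge, both endpoints lie together in some bag; and for every vertex, the bags containing it form a connected subtree. Here vertex 0 appears in no bag, so the decomposition is invalid.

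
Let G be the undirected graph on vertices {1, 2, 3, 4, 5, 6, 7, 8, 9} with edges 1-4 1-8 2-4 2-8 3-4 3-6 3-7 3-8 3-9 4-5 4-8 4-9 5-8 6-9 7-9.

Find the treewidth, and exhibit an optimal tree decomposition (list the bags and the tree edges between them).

Every bag has size at most 3, so the width is 3 − 1 = 2 and tw(G) ≤ 2. On the other hand G contains the 3-clique {1, 4, 8}. A clique must lie in a single bag of any decomposition, so no decomposition can have width below 2. The upper and lower bounds meet at 2, so that is the treewidth.

Treewidth 2.
One such decomposition:
Bags: B1 = {3, 4, 8}  B2 = {2, 4, 8}  B3 = {4, 5, 8}  B4 = {3, 4, 9}  B5 = {3, 6, 9}  B6 = {3, 7, 9}  B7 = {1, 4, 8}
Tree: B1–B2, B1–B3, B1–B4, B4–B5, B4–B6, B2–B7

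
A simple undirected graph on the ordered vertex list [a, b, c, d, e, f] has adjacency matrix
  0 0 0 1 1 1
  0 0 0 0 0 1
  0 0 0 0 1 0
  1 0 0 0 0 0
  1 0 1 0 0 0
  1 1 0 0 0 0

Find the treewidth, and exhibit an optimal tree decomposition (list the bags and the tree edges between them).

Every bag has size at most 2, so the width is 2 − 1 = 1 and tw(G) ≤ 1. G has an edge, so its treewidth is at least 1. Combining the bounds, tw(G) = 1.

Treewidth 1.
Bags: B1 = {b, f}  B2 = {a, f}  B3 = {a, e}  B4 = {c, e}  B5 = {a, d}
Tree: B1–B2, B2–B3, B3–B4, B2–B5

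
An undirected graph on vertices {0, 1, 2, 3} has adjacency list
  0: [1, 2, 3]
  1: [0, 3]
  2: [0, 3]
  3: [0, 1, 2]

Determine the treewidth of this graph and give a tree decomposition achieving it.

The largest bag has 3 vertices, giving width 2; this decomposition certifies tw(G) ≤ 2. Conversely, {0, 1, 3} is a clique of size 3, and the vertices of any clique must share a bag in every tree decomposition; so some bag has ≥ 3 vertices and tw(G) ≥ 2. Therefore the treewidth is 2.

Treewidth 2.
Bags: B1 = {0, 2, 3}  B2 = {0, 1, 3}
Tree: B1–B2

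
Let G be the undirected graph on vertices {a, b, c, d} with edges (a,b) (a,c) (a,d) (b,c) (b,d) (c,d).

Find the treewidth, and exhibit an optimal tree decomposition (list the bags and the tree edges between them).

With just one bag of size 4, the width is 4 − 1 = 3, so tw(G) ≤ 3. For the lower bound, the 4 vertices {a, b, c, d} are pairwise adjacent, and any tree decomposition puts a clique entirely inside one bag — forcing width ≥ 3. Therefore the treewidth is 3.

Treewidth 3.
Bags: B1 = {a, b, c, d}
Tree: (single bag)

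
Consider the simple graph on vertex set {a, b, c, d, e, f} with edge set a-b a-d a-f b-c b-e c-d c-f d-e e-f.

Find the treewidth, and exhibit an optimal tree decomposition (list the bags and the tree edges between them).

Each bag holds 4 vertices, so the decomposition has width 3, which upper-bounds the treewidth. For the lower bound: the 4 vertex sets {e,f}, {a,d}, {b}, {c} are disjoint, each induces a connected subgraph, and every pair is joined by at least one edge of G. Contracting each set to a single vertex therefore yields K_{4} as a minor, and since treewidth is minor-monotone, tw(G) ≥ tw(K_{4}) = 3. Therefore the treewidth is 3.

Treewidth 3.
One such decomposition:
Bags: B1 = {b, d, e, f}  B2 = {a, b, d, f}  B3 = {b, c, d, f}
Tree: B1–B2, B2–B3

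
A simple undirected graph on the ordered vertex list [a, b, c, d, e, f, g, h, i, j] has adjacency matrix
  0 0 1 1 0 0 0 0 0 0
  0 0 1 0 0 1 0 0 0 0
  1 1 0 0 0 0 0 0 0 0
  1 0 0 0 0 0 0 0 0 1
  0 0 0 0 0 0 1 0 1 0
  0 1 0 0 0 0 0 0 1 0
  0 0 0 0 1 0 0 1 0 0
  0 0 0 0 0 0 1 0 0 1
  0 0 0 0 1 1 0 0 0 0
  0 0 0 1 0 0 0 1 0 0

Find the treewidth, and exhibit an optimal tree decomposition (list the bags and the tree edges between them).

Every bag has size at most 3, so the width is 3 − 1 = 2 and tw(G) ≤ 2. For the lower bound, G contains the cycle a–d–j–h–g–e–i–f–b–c–a, so G is not a forest; only forests have treewidth ≤ 1, hence tw(G) ≥ 2. Therefore the treewidth is 2.

Treewidth 2.
Bags: B1 = {a, d, j}  B2 = {a, h, j}  B3 = {a, g, h}  B4 = {a, e, g}  B5 = {a, e, i}  B6 = {a, f, i}  B7 = {a, b, f}  B8 = {a, b, c}
Tree: B1–B2, B2–B3, B3–B4, B4–B5, B5–B6, B6–B7, B7–B8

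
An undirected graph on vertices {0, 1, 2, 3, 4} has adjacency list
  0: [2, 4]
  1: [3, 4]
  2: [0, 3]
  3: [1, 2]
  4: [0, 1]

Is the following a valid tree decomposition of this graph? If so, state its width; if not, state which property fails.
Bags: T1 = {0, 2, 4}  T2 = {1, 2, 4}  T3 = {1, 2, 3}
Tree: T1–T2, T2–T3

Every vertex of G appears in some bag (union = {0, 1, 2, 3, 4}); every edge is covered by a bag; and for each vertex v the set of bags containing v is connected in the bag tree. The decomposition is therefore valid. The largest bag has 3 vertices, so the width is 2.

Yes; width 2.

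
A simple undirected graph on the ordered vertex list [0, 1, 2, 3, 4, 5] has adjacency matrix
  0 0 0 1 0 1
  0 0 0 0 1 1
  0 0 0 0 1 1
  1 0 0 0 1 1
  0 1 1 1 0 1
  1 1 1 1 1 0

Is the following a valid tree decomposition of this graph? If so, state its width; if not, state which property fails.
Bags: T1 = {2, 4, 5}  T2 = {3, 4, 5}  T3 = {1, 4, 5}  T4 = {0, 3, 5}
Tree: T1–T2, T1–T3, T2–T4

Yes; width 2.

Checking the three conditions: (i) the bags cover all of {0, 1, 2, 3, 4, 5}; (ii) for each edge, some bag contains both endpoints; (iii) the bags containing any fixed vertex form a subtree. All hold, so the decomposition is valid with width 3 − 1 = 2.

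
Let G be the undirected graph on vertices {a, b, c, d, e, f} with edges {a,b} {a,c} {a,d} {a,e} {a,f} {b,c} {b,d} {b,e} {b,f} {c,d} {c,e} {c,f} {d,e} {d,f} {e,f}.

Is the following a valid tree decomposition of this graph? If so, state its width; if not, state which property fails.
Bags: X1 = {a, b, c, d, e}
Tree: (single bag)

A tree decomposition must satisfy three properties: every vertex lies in some bag; for every edge, both endpoints lie together in some bag; and for every vertex, the bags containing it form a connected subtree. Here vertex f appears in no bag, so the decomposition is invalid.

No — vertex f appears in no bag.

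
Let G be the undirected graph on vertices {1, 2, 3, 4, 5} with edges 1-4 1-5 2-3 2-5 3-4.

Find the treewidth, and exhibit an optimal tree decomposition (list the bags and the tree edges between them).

Treewidth 2.
One optimal decomposition is:
Bags: B1 = {2, 3, 5}  B2 = {1, 3, 5}  B3 = {1, 3, 4}
Tree: B1–B2, B2–B3

Every bag has size at most 3, so the width is 3 − 1 = 2 and tw(G) ≤ 2. Since 3–2–5–1–4–3 is a cycle in G, G is not acyclic. Forests are exactly the graphs of treewidth ≤ 1, so tw(G) ≥ 2. Therefore the treewidth is 2.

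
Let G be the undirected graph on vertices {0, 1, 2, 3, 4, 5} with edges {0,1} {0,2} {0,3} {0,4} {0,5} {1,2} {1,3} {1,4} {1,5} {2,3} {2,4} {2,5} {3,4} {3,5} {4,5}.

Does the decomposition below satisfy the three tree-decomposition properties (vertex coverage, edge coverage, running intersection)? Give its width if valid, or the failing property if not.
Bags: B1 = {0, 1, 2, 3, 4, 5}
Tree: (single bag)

Yes; width 5.

Checking the three conditions: (i) the bags cover all of {0, 1, 2, 3, 4, 5}; (ii) for each edge, some bag contains both endpoints; (iii) the bags containing any fixed vertex form a subtree. All hold, so the decomposition is valid with width 6 − 1 = 5.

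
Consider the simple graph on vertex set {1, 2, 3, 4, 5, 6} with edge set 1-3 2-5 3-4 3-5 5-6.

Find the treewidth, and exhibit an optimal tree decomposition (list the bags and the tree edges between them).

Treewidth 1.
One such decomposition:
Bags: B1 = {3, 5}  B2 = {1, 3}  B3 = {5, 6}  B4 = {3, 4}  B5 = {2, 5}
Tree: B1–B2, B1–B3, B2–B4, B3–B5

The largest bag has 2 vertices, giving width 1; this decomposition certifies tw(G) ≤ 1. G has an edge, so its treewidth is at least 1. Therefore the treewidth is 1.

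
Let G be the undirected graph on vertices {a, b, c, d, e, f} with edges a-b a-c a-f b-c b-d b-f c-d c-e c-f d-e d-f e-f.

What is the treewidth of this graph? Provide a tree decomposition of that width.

Every bag has size at most 4, so the width is 4 − 1 = 3 and tw(G) ≤ 3. Conversely, {c, d, e, f} is a clique of size 4, and the vertices of any clique must share a bag in every tree decomposition; so some bag has ≥ 4 vertices and tw(G) ≥ 3. The upper and lower bounds meet at 3, so that is the treewidth.

Treewidth 3.
One such decomposition:
Bags: B1 = {b, c, d, f}  B2 = {c, d, e, f}  B3 = {a, b, c, f}
Tree: B1–B2, B1–B3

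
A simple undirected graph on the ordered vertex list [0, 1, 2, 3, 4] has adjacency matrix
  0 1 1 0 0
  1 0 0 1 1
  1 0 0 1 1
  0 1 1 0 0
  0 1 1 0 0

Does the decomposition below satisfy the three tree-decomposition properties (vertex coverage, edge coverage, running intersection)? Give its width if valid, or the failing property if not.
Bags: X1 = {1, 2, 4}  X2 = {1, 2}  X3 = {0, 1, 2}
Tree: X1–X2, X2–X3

A tree decomposition must satisfy three properties: every vertex lies in some bag; for every edge, both endpoints lie together in some bag; and for every vertex, the bags containing it form a connected subtree. Here vertex 3 appears in no bag, so the decomposition is invalid.

No — vertex 3 appears in no bag.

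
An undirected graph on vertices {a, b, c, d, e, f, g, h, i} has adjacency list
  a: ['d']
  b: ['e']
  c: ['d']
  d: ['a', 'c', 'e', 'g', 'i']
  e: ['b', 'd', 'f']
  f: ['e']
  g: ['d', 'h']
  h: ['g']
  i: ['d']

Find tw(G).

1

A width-1 tree decomposition is:
Bags: B1 = {a, d}  B2 = {c, d}  B3 = {d, i}  B4 = {d, e}  B5 = {d, g}  B6 = {b, e}  B7 = {e, f}  B8 = {g, h}
Tree: B1–B2, B1–B3, B1–B4, B2–B5, B4–B6, B4–B7, B5–B8
Each bag holds 2 vertices, so the decomposition has width 1, which upper-bounds the treewidth. G has an edge, so its treewidth is at least 1. Therefore the treewidth is 1.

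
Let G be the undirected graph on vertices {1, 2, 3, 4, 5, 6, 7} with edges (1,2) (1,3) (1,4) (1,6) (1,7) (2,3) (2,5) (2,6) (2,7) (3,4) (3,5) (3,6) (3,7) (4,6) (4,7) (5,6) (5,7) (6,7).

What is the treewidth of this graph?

A width-4 tree decomposition is:
Bags: B1 = {1, 2, 3, 6, 7}  B2 = {1, 3, 4, 6, 7}  B3 = {2, 3, 5, 6, 7}
Tree: B1–B2, B1–B3
The largest bag has 5 vertices, giving width 4; this decomposition certifies tw(G) ≤ 4. On the other hand G contains the 5-clique {1, 2, 3, 6, 7}. A clique must lie in a single bag of any decomposition, so no decomposition can have width below 4. The upper and lower bounds meet at 4, so that is the treewidth.

4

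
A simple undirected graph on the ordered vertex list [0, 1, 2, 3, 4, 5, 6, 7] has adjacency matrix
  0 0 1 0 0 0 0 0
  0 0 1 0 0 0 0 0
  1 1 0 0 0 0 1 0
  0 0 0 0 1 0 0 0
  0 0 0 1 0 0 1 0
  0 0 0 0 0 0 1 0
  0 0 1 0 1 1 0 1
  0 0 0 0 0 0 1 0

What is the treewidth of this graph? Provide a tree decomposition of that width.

Treewidth 1.
One such decomposition:
Bags: B1 = {5, 6}  B2 = {4, 6}  B3 = {6, 7}  B4 = {3, 4}  B5 = {2, 6}  B6 = {1, 2}  B7 = {0, 2}
Tree: B1–B2, B2–B3, B2–B4, B2–B5, B5–B6, B6–B7

The largest bag has 2 vertices, giving width 1; this decomposition certifies tw(G) ≤ 1. Any graph with an edge has treewidth ≥ 1, and G has the edge 6–5. Therefore the treewidth is 1.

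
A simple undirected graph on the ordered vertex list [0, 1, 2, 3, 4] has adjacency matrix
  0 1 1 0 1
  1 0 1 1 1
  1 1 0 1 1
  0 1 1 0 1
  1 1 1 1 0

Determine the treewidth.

A width-3 tree decomposition is:
Bags: B1 = {0, 1, 2, 4}  B2 = {1, 2, 3, 4}
Tree: B1–B2
The largest bag has 4 vertices, giving width 3; this decomposition certifies tw(G) ≤ 3. Conversely, {0, 1, 2, 4} is a clique of size 4, and the vertices of any clique must share a bag in every tree decomposition; so some bag has ≥ 4 vertices and tw(G) ≥ 3. Combining the bounds, tw(G) = 3.

3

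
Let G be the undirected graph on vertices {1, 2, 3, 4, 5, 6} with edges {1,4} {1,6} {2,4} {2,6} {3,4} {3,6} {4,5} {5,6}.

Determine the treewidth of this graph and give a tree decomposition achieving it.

Each bag holds 3 vertices, so the decomposition has width 2, which upper-bounds the treewidth. Since 6–2–4–5–6 is a cycle in G, G is not acyclic. Forests are exactly the graphs of treewidth ≤ 1, so tw(G) ≥ 2. Hence tw(G) = 2 exactly.

Treewidth 2.
One optimal decomposition is:
Bags: B1 = {2, 4, 6}  B2 = {4, 5, 6}  B3 = {3, 4, 6}  B4 = {1, 4, 6}
Tree: B1–B2, B2–B3, B3–B4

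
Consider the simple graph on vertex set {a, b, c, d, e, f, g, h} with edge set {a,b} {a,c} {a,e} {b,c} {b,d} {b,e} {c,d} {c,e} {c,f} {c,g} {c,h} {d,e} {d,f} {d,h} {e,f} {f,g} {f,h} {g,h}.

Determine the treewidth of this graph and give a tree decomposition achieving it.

The largest bag has 4 vertices, giving width 3; this decomposition certifies tw(G) ≤ 3. On the other hand G contains the 4-clique {c, d, e, f}. A clique must lie in a single bag of any decomposition, so no decomposition can have width below 3. Hence tw(G) = 3 exactly.

Treewidth 3.
Bags: B1 = {c, d, e, f}  B2 = {b, c, d, e}  B3 = {c, d, f, h}  B4 = {c, f, g, h}  B5 = {a, b, c, e}
Tree: B1–B2, B1–B3, B3–B4, B2–B5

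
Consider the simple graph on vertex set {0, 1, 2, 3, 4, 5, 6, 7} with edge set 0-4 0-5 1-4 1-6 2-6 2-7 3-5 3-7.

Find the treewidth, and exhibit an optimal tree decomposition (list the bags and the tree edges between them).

Each bag holds 3 vertices, so the decomposition has width 2, which upper-bounds the treewidth. Since 2–7–3–5–0–4–1–6–2 is a cycle in G, G is not acyclic. Forests are exactly the graphs of treewidth ≤ 1, so tw(G) ≥ 2. The upper and lower bounds meet at 2, so that is the treewidth.

Treewidth 2.
Bags: B1 = {2, 3, 7}  B2 = {2, 3, 5}  B3 = {0, 2, 5}  B4 = {0, 2, 4}  B5 = {1, 2, 4}  B6 = {1, 2, 6}
Tree: B1–B2, B2–B3, B3–B4, B4–B5, B5–B6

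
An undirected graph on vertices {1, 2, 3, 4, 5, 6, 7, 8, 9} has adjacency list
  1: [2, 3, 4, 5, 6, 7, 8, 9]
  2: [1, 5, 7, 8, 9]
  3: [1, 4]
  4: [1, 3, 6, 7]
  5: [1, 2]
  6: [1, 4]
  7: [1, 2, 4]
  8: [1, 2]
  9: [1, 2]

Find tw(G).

A width-2 tree decomposition is:
Bags: B1 = {1, 2, 7}  B2 = {1, 4, 7}  B3 = {1, 2, 9}  B4 = {1, 2, 8}  B5 = {1, 4, 6}  B6 = {1, 3, 4}  B7 = {1, 2, 5}
Tree: B1–B2, B1–B3, B1–B4, B2–B5, B2–B6, B3–B7
Every bag has size at most 3, so the width is 3 − 1 = 2 and tw(G) ≤ 2. Conversely, {1, 2, 8} is a clique of size 3, and the vertices of any clique must share a bag in every tree decomposition; so some bag has ≥ 3 vertices and tw(G) ≥ 2. The upper and lower bounds meet at 2, so that is the treewidth.

2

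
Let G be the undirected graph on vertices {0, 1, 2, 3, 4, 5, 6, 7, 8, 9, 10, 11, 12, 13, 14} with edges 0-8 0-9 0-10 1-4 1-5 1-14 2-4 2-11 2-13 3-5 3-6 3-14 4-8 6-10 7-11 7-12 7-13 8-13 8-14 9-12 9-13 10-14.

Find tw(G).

3

A width-3 tree decomposition is:
Bags: B1 = {7, 9, 11, 12}  B2 = {7, 9, 11, 13}  B3 = {2, 9, 11, 13}  B4 = {0, 2, 9, 13}  B5 = {0, 2, 8, 13}  B6 = {0, 2, 4, 8}  B7 = {0, 4, 8, 10}  B8 = {4, 8, 10, 14}  B9 = {1, 4, 10, 14}  B10 = {1, 6, 10, 14}  B11 = {1, 3, 6, 14}  B12 = {1, 3, 5, 6}
Tree: B1–B2, B2–B3, B3–B4, B4–B5, B5–B6, B6–B7, B7–B8, B8–B9, B9–B10, B10–B11, B11–B12
Each bag holds 4 vertices, so the decomposition has width 3, which upper-bounds the treewidth. For the lower bound: the 4 vertex sets {7,11,12}, {9}, {13}, {0,2,4,8} are disjoint, each induces a connected subgraph, and every pair is joined by at least one edge of G. Contracting each set to a single vertex therefore yields K_{4} as a minor, and since treewidth is minor-monotone, tw(G) ≥ tw(K_{4}) = 3. Combining the bounds, tw(G) = 3.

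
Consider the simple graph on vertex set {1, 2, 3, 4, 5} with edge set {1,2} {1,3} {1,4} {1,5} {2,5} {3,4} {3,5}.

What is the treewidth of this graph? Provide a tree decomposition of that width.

Every bag has size at most 3, so the width is 3 − 1 = 2 and tw(G) ≤ 2. On the other hand G contains the 3-clique {1, 2, 5}. A clique must lie in a single bag of any decomposition, so no decomposition can have width below 2. Hence tw(G) = 2 exactly.

Treewidth 2.
One such decomposition:
Bags: B1 = {1, 3, 5}  B2 = {1, 2, 5}  B3 = {1, 3, 4}
Tree: B1–B2, B1–B3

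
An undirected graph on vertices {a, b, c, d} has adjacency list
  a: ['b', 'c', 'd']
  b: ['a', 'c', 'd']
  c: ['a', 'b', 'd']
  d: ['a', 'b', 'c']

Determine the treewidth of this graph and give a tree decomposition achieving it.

With just one bag of size 4, the width is 4 − 1 = 3, so tw(G) ≤ 3. Conversely, {a, b, c, d} is a clique of size 4, and the vertices of any clique must share a bag in every tree decomposition; so some bag has ≥ 4 vertices and tw(G) ≥ 3. Hence tw(G) = 3 exactly.

Treewidth 3.
One such decomposition:
Bags: B1 = {a, b, c, d}
Tree: (single bag)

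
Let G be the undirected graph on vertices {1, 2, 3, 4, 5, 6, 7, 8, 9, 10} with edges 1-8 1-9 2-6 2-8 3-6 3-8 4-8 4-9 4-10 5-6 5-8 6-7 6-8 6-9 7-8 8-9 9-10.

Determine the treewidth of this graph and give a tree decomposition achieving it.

Treewidth 2.
Bags: B1 = {6, 8, 9}  B2 = {4, 8, 9}  B3 = {5, 6, 8}  B4 = {2, 6, 8}  B5 = {4, 9, 10}  B6 = {6, 7, 8}  B7 = {1, 8, 9}  B8 = {3, 6, 8}
Tree: B1–B2, B1–B3, B1–B4, B2–B5, B1–B6, B2–B7, B4–B8

The largest bag has 3 vertices, giving width 2; this decomposition certifies tw(G) ≤ 2. Conversely, {1, 8, 9} is a clique of size 3, and the vertices of any clique must share a bag in every tree decomposition; so some bag has ≥ 3 vertices and tw(G) ≥ 2. Therefore the treewidth is 2.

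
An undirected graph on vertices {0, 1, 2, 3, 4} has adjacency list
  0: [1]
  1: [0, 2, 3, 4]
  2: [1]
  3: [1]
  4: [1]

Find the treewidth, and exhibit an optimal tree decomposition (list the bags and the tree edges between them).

Each bag holds 2 vertices, so the decomposition has width 1, which upper-bounds the treewidth. Any graph with an edge has treewidth ≥ 1, and G has the edge 1–3. Hence tw(G) = 1 exactly.

Treewidth 1.
One such decomposition:
Bags: B1 = {1, 3}  B2 = {0, 1}  B3 = {1, 4}  B4 = {1, 2}
Tree: B1–B2, B1–B3, B1–B4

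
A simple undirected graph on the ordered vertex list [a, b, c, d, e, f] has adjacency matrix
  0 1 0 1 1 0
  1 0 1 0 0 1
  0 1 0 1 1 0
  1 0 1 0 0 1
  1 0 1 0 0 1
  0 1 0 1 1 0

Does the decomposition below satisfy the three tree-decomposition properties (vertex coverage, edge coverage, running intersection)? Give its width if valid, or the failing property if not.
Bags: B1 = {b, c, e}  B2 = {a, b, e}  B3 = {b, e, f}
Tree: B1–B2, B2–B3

A tree decomposition must satisfy three properties: every vertex lies in some bag; for every edge, both endpoints lie together in some bag; and for every vertex, the bags containing it form a connected subtree. Here vertex d appears in no bag, so the decomposition is invalid.

No — vertex d appears in no bag.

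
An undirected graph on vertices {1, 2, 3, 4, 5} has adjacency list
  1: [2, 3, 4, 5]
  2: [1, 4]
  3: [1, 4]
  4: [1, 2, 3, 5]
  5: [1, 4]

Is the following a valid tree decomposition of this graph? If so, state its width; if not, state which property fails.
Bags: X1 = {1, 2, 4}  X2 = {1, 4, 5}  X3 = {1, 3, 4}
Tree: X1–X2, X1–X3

Yes; width 2.

Checking the three conditions: (i) the bags cover all of {1, 2, 3, 4, 5}; (ii) for each edge, some bag contains both endpoints; (iii) the bags containing any fixed vertex form a subtree. All hold, so the decomposition is valid with width 3 − 1 = 2.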